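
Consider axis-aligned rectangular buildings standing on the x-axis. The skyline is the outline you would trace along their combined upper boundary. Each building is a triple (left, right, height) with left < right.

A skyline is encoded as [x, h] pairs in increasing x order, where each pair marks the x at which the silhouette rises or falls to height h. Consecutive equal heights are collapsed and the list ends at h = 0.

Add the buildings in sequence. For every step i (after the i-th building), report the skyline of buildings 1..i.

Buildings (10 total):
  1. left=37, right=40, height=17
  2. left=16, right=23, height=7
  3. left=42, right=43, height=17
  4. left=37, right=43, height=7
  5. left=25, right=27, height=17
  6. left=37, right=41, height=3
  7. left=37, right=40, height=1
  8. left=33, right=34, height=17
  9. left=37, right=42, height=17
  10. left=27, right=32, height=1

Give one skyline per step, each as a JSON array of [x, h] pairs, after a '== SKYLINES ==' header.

== SKYLINES ==
[[37,17],[40,0]]
[[16,7],[23,0],[37,17],[40,0]]
[[16,7],[23,0],[37,17],[40,0],[42,17],[43,0]]
[[16,7],[23,0],[37,17],[40,7],[42,17],[43,0]]
[[16,7],[23,0],[25,17],[27,0],[37,17],[40,7],[42,17],[43,0]]
[[16,7],[23,0],[25,17],[27,0],[37,17],[40,7],[42,17],[43,0]]
[[16,7],[23,0],[25,17],[27,0],[37,17],[40,7],[42,17],[43,0]]
[[16,7],[23,0],[25,17],[27,0],[33,17],[34,0],[37,17],[40,7],[42,17],[43,0]]
[[16,7],[23,0],[25,17],[27,0],[33,17],[34,0],[37,17],[43,0]]
[[16,7],[23,0],[25,17],[27,1],[32,0],[33,17],[34,0],[37,17],[43,0]]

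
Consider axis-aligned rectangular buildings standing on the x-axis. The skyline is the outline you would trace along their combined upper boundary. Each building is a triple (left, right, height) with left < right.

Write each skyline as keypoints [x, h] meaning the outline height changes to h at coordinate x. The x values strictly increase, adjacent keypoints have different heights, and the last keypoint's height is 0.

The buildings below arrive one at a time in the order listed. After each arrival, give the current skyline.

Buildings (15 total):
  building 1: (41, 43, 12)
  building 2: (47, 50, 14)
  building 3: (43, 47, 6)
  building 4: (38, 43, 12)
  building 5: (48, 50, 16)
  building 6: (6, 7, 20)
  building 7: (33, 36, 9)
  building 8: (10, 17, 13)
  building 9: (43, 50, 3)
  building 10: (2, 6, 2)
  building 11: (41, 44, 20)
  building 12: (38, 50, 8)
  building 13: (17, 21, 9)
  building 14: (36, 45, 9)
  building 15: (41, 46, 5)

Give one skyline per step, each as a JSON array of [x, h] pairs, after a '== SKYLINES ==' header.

== SKYLINES ==
[[41,12],[43,0]]
[[41,12],[43,0],[47,14],[50,0]]
[[41,12],[43,6],[47,14],[50,0]]
[[38,12],[43,6],[47,14],[50,0]]
[[38,12],[43,6],[47,14],[48,16],[50,0]]
[[6,20],[7,0],[38,12],[43,6],[47,14],[48,16],[50,0]]
[[6,20],[7,0],[33,9],[36,0],[38,12],[43,6],[47,14],[48,16],[50,0]]
[[6,20],[7,0],[10,13],[17,0],[33,9],[36,0],[38,12],[43,6],[47,14],[48,16],[50,0]]
[[6,20],[7,0],[10,13],[17,0],[33,9],[36,0],[38,12],[43,6],[47,14],[48,16],[50,0]]
[[2,2],[6,20],[7,0],[10,13],[17,0],[33,9],[36,0],[38,12],[43,6],[47,14],[48,16],[50,0]]
[[2,2],[6,20],[7,0],[10,13],[17,0],[33,9],[36,0],[38,12],[41,20],[44,6],[47,14],[48,16],[50,0]]
[[2,2],[6,20],[7,0],[10,13],[17,0],[33,9],[36,0],[38,12],[41,20],[44,8],[47,14],[48,16],[50,0]]
[[2,2],[6,20],[7,0],[10,13],[17,9],[21,0],[33,9],[36,0],[38,12],[41,20],[44,8],[47,14],[48,16],[50,0]]
[[2,2],[6,20],[7,0],[10,13],[17,9],[21,0],[33,9],[38,12],[41,20],[44,9],[45,8],[47,14],[48,16],[50,0]]
[[2,2],[6,20],[7,0],[10,13],[17,9],[21,0],[33,9],[38,12],[41,20],[44,9],[45,8],[47,14],[48,16],[50,0]]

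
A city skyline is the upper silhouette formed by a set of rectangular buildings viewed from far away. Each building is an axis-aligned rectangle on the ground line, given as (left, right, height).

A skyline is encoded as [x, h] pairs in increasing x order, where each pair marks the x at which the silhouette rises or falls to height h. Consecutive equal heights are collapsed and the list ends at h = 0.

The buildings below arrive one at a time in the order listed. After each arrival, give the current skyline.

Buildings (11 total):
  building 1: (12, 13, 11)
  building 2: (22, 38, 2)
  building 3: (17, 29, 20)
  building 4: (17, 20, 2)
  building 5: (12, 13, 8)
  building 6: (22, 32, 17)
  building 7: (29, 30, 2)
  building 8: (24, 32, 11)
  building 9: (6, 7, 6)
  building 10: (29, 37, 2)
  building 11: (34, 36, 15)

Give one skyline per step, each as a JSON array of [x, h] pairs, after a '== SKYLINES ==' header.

== SKYLINES ==
[[12,11],[13,0]]
[[12,11],[13,0],[22,2],[38,0]]
[[12,11],[13,0],[17,20],[29,2],[38,0]]
[[12,11],[13,0],[17,20],[29,2],[38,0]]
[[12,11],[13,0],[17,20],[29,2],[38,0]]
[[12,11],[13,0],[17,20],[29,17],[32,2],[38,0]]
[[12,11],[13,0],[17,20],[29,17],[32,2],[38,0]]
[[12,11],[13,0],[17,20],[29,17],[32,2],[38,0]]
[[6,6],[7,0],[12,11],[13,0],[17,20],[29,17],[32,2],[38,0]]
[[6,6],[7,0],[12,11],[13,0],[17,20],[29,17],[32,2],[38,0]]
[[6,6],[7,0],[12,11],[13,0],[17,20],[29,17],[32,2],[34,15],[36,2],[38,0]]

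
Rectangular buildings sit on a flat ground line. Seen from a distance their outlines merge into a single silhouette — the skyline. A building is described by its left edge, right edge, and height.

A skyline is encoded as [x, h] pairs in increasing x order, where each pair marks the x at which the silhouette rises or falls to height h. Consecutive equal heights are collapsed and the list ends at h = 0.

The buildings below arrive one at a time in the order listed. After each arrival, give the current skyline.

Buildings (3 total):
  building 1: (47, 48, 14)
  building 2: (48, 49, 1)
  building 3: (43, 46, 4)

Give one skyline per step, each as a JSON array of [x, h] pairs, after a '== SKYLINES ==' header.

== SKYLINES ==
[[47,14],[48,0]]
[[47,14],[48,1],[49,0]]
[[43,4],[46,0],[47,14],[48,1],[49,0]]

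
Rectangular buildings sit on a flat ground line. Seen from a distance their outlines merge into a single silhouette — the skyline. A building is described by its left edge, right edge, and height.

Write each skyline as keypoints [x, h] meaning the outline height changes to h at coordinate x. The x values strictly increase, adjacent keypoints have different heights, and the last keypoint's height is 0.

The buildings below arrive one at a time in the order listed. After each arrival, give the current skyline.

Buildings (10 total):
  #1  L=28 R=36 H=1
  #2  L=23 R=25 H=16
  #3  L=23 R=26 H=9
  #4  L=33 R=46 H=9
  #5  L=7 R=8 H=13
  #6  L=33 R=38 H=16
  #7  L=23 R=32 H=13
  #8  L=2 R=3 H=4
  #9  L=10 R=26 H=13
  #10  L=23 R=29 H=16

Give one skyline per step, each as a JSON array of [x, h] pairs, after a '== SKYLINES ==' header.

== SKYLINES ==
[[28,1],[36,0]]
[[23,16],[25,0],[28,1],[36,0]]
[[23,16],[25,9],[26,0],[28,1],[36,0]]
[[23,16],[25,9],[26,0],[28,1],[33,9],[46,0]]
[[7,13],[8,0],[23,16],[25,9],[26,0],[28,1],[33,9],[46,0]]
[[7,13],[8,0],[23,16],[25,9],[26,0],[28,1],[33,16],[38,9],[46,0]]
[[7,13],[8,0],[23,16],[25,13],[32,1],[33,16],[38,9],[46,0]]
[[2,4],[3,0],[7,13],[8,0],[23,16],[25,13],[32,1],[33,16],[38,9],[46,0]]
[[2,4],[3,0],[7,13],[8,0],[10,13],[23,16],[25,13],[32,1],[33,16],[38,9],[46,0]]
[[2,4],[3,0],[7,13],[8,0],[10,13],[23,16],[29,13],[32,1],[33,16],[38,9],[46,0]]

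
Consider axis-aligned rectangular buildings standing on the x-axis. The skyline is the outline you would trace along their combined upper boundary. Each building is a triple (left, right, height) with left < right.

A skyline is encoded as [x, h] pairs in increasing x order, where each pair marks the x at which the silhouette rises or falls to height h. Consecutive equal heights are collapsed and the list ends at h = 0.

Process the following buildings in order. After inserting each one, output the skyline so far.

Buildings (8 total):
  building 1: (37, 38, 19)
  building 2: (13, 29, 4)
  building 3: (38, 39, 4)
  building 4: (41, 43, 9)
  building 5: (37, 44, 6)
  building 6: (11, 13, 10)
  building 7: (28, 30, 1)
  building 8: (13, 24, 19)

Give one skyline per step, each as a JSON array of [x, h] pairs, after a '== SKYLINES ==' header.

== SKYLINES ==
[[37,19],[38,0]]
[[13,4],[29,0],[37,19],[38,0]]
[[13,4],[29,0],[37,19],[38,4],[39,0]]
[[13,4],[29,0],[37,19],[38,4],[39,0],[41,9],[43,0]]
[[13,4],[29,0],[37,19],[38,6],[41,9],[43,6],[44,0]]
[[11,10],[13,4],[29,0],[37,19],[38,6],[41,9],[43,6],[44,0]]
[[11,10],[13,4],[29,1],[30,0],[37,19],[38,6],[41,9],[43,6],[44,0]]
[[11,10],[13,19],[24,4],[29,1],[30,0],[37,19],[38,6],[41,9],[43,6],[44,0]]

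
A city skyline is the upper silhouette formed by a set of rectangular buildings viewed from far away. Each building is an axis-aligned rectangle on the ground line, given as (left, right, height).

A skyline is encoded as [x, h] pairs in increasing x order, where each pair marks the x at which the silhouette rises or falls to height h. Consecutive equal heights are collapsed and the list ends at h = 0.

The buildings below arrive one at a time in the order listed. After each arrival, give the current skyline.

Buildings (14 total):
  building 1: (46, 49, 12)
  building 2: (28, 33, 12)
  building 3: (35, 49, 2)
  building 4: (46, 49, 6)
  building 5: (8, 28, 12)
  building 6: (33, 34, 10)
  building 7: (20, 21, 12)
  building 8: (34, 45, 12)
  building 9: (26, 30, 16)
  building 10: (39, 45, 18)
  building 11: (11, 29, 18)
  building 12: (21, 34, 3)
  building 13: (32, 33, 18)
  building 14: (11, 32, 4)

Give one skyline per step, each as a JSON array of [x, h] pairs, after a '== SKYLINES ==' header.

== SKYLINES ==
[[46,12],[49,0]]
[[28,12],[33,0],[46,12],[49,0]]
[[28,12],[33,0],[35,2],[46,12],[49,0]]
[[28,12],[33,0],[35,2],[46,12],[49,0]]
[[8,12],[33,0],[35,2],[46,12],[49,0]]
[[8,12],[33,10],[34,0],[35,2],[46,12],[49,0]]
[[8,12],[33,10],[34,0],[35,2],[46,12],[49,0]]
[[8,12],[33,10],[34,12],[45,2],[46,12],[49,0]]
[[8,12],[26,16],[30,12],[33,10],[34,12],[45,2],[46,12],[49,0]]
[[8,12],[26,16],[30,12],[33,10],[34,12],[39,18],[45,2],[46,12],[49,0]]
[[8,12],[11,18],[29,16],[30,12],[33,10],[34,12],[39,18],[45,2],[46,12],[49,0]]
[[8,12],[11,18],[29,16],[30,12],[33,10],[34,12],[39,18],[45,2],[46,12],[49,0]]
[[8,12],[11,18],[29,16],[30,12],[32,18],[33,10],[34,12],[39,18],[45,2],[46,12],[49,0]]
[[8,12],[11,18],[29,16],[30,12],[32,18],[33,10],[34,12],[39,18],[45,2],[46,12],[49,0]]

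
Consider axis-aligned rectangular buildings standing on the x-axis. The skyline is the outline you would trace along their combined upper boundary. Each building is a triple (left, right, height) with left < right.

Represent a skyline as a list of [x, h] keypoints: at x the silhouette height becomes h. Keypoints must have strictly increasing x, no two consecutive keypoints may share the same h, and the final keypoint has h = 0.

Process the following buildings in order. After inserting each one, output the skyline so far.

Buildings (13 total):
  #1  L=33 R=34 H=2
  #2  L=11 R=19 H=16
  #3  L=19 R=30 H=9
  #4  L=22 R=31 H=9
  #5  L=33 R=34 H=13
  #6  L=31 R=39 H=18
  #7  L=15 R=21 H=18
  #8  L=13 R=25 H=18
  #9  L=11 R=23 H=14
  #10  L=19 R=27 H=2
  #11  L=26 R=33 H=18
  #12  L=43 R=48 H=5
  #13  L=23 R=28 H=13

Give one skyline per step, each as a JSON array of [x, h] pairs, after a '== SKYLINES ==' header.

== SKYLINES ==
[[33,2],[34,0]]
[[11,16],[19,0],[33,2],[34,0]]
[[11,16],[19,9],[30,0],[33,2],[34,0]]
[[11,16],[19,9],[31,0],[33,2],[34,0]]
[[11,16],[19,9],[31,0],[33,13],[34,0]]
[[11,16],[19,9],[31,18],[39,0]]
[[11,16],[15,18],[21,9],[31,18],[39,0]]
[[11,16],[13,18],[25,9],[31,18],[39,0]]
[[11,16],[13,18],[25,9],[31,18],[39,0]]
[[11,16],[13,18],[25,9],[31,18],[39,0]]
[[11,16],[13,18],[25,9],[26,18],[39,0]]
[[11,16],[13,18],[25,9],[26,18],[39,0],[43,5],[48,0]]
[[11,16],[13,18],[25,13],[26,18],[39,0],[43,5],[48,0]]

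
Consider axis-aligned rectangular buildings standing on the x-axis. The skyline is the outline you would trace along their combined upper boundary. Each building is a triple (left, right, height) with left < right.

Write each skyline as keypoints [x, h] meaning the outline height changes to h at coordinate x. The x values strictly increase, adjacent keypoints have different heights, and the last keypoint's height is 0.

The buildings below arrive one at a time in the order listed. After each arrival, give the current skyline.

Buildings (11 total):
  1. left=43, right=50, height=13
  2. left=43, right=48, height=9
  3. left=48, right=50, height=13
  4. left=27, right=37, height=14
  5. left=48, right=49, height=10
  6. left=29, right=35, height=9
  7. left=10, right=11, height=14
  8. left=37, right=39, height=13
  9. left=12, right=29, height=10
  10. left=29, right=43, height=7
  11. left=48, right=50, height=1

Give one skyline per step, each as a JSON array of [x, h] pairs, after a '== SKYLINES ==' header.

== SKYLINES ==
[[43,13],[50,0]]
[[43,13],[50,0]]
[[43,13],[50,0]]
[[27,14],[37,0],[43,13],[50,0]]
[[27,14],[37,0],[43,13],[50,0]]
[[27,14],[37,0],[43,13],[50,0]]
[[10,14],[11,0],[27,14],[37,0],[43,13],[50,0]]
[[10,14],[11,0],[27,14],[37,13],[39,0],[43,13],[50,0]]
[[10,14],[11,0],[12,10],[27,14],[37,13],[39,0],[43,13],[50,0]]
[[10,14],[11,0],[12,10],[27,14],[37,13],[39,7],[43,13],[50,0]]
[[10,14],[11,0],[12,10],[27,14],[37,13],[39,7],[43,13],[50,0]]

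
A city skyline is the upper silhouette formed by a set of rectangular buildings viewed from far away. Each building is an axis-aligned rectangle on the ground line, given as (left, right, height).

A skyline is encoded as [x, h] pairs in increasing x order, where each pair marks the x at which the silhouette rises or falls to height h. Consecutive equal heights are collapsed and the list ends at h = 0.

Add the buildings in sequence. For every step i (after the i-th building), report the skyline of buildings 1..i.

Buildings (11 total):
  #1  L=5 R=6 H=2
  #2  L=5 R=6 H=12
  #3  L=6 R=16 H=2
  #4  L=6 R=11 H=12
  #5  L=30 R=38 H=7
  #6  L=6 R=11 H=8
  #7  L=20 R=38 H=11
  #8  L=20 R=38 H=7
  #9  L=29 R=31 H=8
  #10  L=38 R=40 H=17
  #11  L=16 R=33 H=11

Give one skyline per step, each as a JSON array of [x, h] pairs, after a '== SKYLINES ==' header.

== SKYLINES ==
[[5,2],[6,0]]
[[5,12],[6,0]]
[[5,12],[6,2],[16,0]]
[[5,12],[11,2],[16,0]]
[[5,12],[11,2],[16,0],[30,7],[38,0]]
[[5,12],[11,2],[16,0],[30,7],[38,0]]
[[5,12],[11,2],[16,0],[20,11],[38,0]]
[[5,12],[11,2],[16,0],[20,11],[38,0]]
[[5,12],[11,2],[16,0],[20,11],[38,0]]
[[5,12],[11,2],[16,0],[20,11],[38,17],[40,0]]
[[5,12],[11,2],[16,11],[38,17],[40,0]]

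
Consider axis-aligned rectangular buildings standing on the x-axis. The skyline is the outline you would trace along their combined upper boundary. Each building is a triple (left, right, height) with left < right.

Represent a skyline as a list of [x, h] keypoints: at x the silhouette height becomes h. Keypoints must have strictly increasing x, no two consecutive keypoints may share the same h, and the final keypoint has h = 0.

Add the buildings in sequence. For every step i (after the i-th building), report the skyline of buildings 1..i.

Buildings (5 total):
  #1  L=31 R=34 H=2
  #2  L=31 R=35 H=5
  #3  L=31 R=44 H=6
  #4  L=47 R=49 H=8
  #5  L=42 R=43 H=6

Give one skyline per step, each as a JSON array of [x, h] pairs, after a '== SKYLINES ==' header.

== SKYLINES ==
[[31,2],[34,0]]
[[31,5],[35,0]]
[[31,6],[44,0]]
[[31,6],[44,0],[47,8],[49,0]]
[[31,6],[44,0],[47,8],[49,0]]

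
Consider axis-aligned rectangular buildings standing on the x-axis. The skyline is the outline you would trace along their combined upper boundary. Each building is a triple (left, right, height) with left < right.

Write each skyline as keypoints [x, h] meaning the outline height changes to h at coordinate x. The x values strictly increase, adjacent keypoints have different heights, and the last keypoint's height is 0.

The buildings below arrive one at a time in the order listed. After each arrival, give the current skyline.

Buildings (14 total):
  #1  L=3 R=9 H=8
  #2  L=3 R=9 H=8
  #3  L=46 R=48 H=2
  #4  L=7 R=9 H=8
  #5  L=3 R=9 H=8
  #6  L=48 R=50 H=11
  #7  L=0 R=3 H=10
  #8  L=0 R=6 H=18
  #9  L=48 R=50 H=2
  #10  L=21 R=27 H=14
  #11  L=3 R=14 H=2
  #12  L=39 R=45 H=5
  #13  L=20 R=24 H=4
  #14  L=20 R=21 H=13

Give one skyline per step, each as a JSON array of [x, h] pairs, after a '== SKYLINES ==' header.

== SKYLINES ==
[[3,8],[9,0]]
[[3,8],[9,0]]
[[3,8],[9,0],[46,2],[48,0]]
[[3,8],[9,0],[46,2],[48,0]]
[[3,8],[9,0],[46,2],[48,0]]
[[3,8],[9,0],[46,2],[48,11],[50,0]]
[[0,10],[3,8],[9,0],[46,2],[48,11],[50,0]]
[[0,18],[6,8],[9,0],[46,2],[48,11],[50,0]]
[[0,18],[6,8],[9,0],[46,2],[48,11],[50,0]]
[[0,18],[6,8],[9,0],[21,14],[27,0],[46,2],[48,11],[50,0]]
[[0,18],[6,8],[9,2],[14,0],[21,14],[27,0],[46,2],[48,11],[50,0]]
[[0,18],[6,8],[9,2],[14,0],[21,14],[27,0],[39,5],[45,0],[46,2],[48,11],[50,0]]
[[0,18],[6,8],[9,2],[14,0],[20,4],[21,14],[27,0],[39,5],[45,0],[46,2],[48,11],[50,0]]
[[0,18],[6,8],[9,2],[14,0],[20,13],[21,14],[27,0],[39,5],[45,0],[46,2],[48,11],[50,0]]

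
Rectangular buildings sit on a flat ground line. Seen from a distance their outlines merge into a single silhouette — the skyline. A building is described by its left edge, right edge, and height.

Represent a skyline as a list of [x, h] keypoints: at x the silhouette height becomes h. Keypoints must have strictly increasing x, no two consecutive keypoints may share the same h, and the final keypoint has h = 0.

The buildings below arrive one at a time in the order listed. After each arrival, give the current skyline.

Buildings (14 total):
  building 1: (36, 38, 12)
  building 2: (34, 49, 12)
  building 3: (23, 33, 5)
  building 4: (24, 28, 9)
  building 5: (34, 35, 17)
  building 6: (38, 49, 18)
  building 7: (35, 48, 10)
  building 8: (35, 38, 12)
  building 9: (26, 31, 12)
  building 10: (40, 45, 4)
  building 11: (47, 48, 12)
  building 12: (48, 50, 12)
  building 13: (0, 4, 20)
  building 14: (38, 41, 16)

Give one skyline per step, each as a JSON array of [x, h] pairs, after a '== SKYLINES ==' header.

== SKYLINES ==
[[36,12],[38,0]]
[[34,12],[49,0]]
[[23,5],[33,0],[34,12],[49,0]]
[[23,5],[24,9],[28,5],[33,0],[34,12],[49,0]]
[[23,5],[24,9],[28,5],[33,0],[34,17],[35,12],[49,0]]
[[23,5],[24,9],[28,5],[33,0],[34,17],[35,12],[38,18],[49,0]]
[[23,5],[24,9],[28,5],[33,0],[34,17],[35,12],[38,18],[49,0]]
[[23,5],[24,9],[28,5],[33,0],[34,17],[35,12],[38,18],[49,0]]
[[23,5],[24,9],[26,12],[31,5],[33,0],[34,17],[35,12],[38,18],[49,0]]
[[23,5],[24,9],[26,12],[31,5],[33,0],[34,17],[35,12],[38,18],[49,0]]
[[23,5],[24,9],[26,12],[31,5],[33,0],[34,17],[35,12],[38,18],[49,0]]
[[23,5],[24,9],[26,12],[31,5],[33,0],[34,17],[35,12],[38,18],[49,12],[50,0]]
[[0,20],[4,0],[23,5],[24,9],[26,12],[31,5],[33,0],[34,17],[35,12],[38,18],[49,12],[50,0]]
[[0,20],[4,0],[23,5],[24,9],[26,12],[31,5],[33,0],[34,17],[35,12],[38,18],[49,12],[50,0]]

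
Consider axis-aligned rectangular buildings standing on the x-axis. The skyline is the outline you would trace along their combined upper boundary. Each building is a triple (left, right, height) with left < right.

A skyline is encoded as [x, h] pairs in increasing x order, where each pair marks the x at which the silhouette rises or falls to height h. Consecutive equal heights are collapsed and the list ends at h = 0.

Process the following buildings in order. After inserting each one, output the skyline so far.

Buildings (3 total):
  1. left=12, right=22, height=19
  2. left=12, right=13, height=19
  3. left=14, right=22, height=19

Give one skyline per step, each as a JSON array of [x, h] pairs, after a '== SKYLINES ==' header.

== SKYLINES ==
[[12,19],[22,0]]
[[12,19],[22,0]]
[[12,19],[22,0]]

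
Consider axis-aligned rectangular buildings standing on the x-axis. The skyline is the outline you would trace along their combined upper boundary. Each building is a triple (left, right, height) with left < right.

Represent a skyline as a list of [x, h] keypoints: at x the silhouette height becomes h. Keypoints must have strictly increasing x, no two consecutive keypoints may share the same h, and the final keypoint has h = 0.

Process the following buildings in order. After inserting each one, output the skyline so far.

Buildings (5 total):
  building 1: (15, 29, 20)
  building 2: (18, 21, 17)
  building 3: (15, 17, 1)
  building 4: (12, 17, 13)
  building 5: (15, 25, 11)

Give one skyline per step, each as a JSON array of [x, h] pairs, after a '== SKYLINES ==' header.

== SKYLINES ==
[[15,20],[29,0]]
[[15,20],[29,0]]
[[15,20],[29,0]]
[[12,13],[15,20],[29,0]]
[[12,13],[15,20],[29,0]]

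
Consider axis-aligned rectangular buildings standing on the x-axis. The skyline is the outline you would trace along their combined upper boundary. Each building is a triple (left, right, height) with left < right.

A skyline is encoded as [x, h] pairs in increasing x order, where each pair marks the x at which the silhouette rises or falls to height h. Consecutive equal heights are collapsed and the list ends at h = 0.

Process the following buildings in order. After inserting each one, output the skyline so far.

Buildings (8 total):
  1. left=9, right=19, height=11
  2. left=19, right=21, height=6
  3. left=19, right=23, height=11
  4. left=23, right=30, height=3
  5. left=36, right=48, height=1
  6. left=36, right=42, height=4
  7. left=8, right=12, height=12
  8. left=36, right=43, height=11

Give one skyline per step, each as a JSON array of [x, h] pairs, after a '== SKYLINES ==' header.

== SKYLINES ==
[[9,11],[19,0]]
[[9,11],[19,6],[21,0]]
[[9,11],[23,0]]
[[9,11],[23,3],[30,0]]
[[9,11],[23,3],[30,0],[36,1],[48,0]]
[[9,11],[23,3],[30,0],[36,4],[42,1],[48,0]]
[[8,12],[12,11],[23,3],[30,0],[36,4],[42,1],[48,0]]
[[8,12],[12,11],[23,3],[30,0],[36,11],[43,1],[48,0]]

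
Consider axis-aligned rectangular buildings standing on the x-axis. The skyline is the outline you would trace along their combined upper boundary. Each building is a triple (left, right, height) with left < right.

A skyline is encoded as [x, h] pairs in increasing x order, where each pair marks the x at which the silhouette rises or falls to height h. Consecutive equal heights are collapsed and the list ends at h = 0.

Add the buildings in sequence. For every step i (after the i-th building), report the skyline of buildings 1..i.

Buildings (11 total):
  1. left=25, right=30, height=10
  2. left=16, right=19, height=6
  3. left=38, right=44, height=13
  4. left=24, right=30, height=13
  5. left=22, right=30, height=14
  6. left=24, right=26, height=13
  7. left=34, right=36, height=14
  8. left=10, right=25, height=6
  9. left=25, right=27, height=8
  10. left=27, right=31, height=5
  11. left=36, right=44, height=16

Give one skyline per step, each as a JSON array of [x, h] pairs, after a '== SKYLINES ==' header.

== SKYLINES ==
[[25,10],[30,0]]
[[16,6],[19,0],[25,10],[30,0]]
[[16,6],[19,0],[25,10],[30,0],[38,13],[44,0]]
[[16,6],[19,0],[24,13],[30,0],[38,13],[44,0]]
[[16,6],[19,0],[22,14],[30,0],[38,13],[44,0]]
[[16,6],[19,0],[22,14],[30,0],[38,13],[44,0]]
[[16,6],[19,0],[22,14],[30,0],[34,14],[36,0],[38,13],[44,0]]
[[10,6],[22,14],[30,0],[34,14],[36,0],[38,13],[44,0]]
[[10,6],[22,14],[30,0],[34,14],[36,0],[38,13],[44,0]]
[[10,6],[22,14],[30,5],[31,0],[34,14],[36,0],[38,13],[44,0]]
[[10,6],[22,14],[30,5],[31,0],[34,14],[36,16],[44,0]]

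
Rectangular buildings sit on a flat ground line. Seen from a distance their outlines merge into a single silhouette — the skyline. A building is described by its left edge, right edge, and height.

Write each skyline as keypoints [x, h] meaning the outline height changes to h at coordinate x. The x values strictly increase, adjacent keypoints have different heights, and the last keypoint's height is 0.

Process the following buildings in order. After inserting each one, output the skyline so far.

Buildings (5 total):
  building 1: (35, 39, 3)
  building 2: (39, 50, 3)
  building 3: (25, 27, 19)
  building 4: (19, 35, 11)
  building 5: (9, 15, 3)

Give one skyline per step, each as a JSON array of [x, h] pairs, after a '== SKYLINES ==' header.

== SKYLINES ==
[[35,3],[39,0]]
[[35,3],[50,0]]
[[25,19],[27,0],[35,3],[50,0]]
[[19,11],[25,19],[27,11],[35,3],[50,0]]
[[9,3],[15,0],[19,11],[25,19],[27,11],[35,3],[50,0]]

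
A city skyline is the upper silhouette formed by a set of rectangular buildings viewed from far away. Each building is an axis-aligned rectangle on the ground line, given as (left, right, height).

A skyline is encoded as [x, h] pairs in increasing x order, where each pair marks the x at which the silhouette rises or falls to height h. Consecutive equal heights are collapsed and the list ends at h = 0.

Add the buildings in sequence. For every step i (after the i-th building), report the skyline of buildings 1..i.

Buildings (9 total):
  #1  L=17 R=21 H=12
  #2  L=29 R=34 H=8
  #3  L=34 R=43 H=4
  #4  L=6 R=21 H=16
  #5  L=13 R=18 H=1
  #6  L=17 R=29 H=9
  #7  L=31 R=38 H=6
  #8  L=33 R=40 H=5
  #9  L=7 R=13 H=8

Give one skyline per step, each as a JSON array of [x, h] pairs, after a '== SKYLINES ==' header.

== SKYLINES ==
[[17,12],[21,0]]
[[17,12],[21,0],[29,8],[34,0]]
[[17,12],[21,0],[29,8],[34,4],[43,0]]
[[6,16],[21,0],[29,8],[34,4],[43,0]]
[[6,16],[21,0],[29,8],[34,4],[43,0]]
[[6,16],[21,9],[29,8],[34,4],[43,0]]
[[6,16],[21,9],[29,8],[34,6],[38,4],[43,0]]
[[6,16],[21,9],[29,8],[34,6],[38,5],[40,4],[43,0]]
[[6,16],[21,9],[29,8],[34,6],[38,5],[40,4],[43,0]]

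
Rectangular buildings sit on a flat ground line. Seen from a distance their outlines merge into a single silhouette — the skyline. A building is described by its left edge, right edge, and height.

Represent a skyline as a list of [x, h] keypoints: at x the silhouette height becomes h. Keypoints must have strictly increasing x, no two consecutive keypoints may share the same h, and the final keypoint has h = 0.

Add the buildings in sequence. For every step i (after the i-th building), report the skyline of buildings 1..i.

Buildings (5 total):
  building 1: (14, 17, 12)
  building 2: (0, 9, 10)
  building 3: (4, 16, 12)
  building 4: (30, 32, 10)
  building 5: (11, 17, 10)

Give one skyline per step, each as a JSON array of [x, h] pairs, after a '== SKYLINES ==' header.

== SKYLINES ==
[[14,12],[17,0]]
[[0,10],[9,0],[14,12],[17,0]]
[[0,10],[4,12],[17,0]]
[[0,10],[4,12],[17,0],[30,10],[32,0]]
[[0,10],[4,12],[17,0],[30,10],[32,0]]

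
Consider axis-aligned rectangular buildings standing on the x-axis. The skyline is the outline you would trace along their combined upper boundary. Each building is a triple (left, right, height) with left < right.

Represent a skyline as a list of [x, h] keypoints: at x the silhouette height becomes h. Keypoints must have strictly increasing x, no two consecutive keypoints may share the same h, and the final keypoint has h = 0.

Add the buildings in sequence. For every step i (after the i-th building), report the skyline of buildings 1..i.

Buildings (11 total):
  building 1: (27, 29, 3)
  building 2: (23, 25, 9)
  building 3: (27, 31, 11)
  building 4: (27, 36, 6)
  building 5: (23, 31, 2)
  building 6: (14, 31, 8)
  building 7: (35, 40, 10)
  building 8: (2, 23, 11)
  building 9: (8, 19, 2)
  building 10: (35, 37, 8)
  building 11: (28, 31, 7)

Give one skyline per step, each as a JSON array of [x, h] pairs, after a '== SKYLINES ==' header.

== SKYLINES ==
[[27,3],[29,0]]
[[23,9],[25,0],[27,3],[29,0]]
[[23,9],[25,0],[27,11],[31,0]]
[[23,9],[25,0],[27,11],[31,6],[36,0]]
[[23,9],[25,2],[27,11],[31,6],[36,0]]
[[14,8],[23,9],[25,8],[27,11],[31,6],[36,0]]
[[14,8],[23,9],[25,8],[27,11],[31,6],[35,10],[40,0]]
[[2,11],[23,9],[25,8],[27,11],[31,6],[35,10],[40,0]]
[[2,11],[23,9],[25,8],[27,11],[31,6],[35,10],[40,0]]
[[2,11],[23,9],[25,8],[27,11],[31,6],[35,10],[40,0]]
[[2,11],[23,9],[25,8],[27,11],[31,6],[35,10],[40,0]]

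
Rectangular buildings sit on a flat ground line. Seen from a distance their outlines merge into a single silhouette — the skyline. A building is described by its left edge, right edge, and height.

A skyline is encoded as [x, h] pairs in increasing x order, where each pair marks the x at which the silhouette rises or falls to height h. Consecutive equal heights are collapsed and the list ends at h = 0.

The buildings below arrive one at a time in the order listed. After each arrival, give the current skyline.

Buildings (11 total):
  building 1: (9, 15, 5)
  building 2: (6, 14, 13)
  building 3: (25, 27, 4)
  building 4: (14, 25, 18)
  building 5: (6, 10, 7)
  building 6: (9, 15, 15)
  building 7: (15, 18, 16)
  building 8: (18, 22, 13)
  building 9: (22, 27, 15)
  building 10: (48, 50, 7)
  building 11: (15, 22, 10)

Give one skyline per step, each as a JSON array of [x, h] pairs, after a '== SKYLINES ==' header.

== SKYLINES ==
[[9,5],[15,0]]
[[6,13],[14,5],[15,0]]
[[6,13],[14,5],[15,0],[25,4],[27,0]]
[[6,13],[14,18],[25,4],[27,0]]
[[6,13],[14,18],[25,4],[27,0]]
[[6,13],[9,15],[14,18],[25,4],[27,0]]
[[6,13],[9,15],[14,18],[25,4],[27,0]]
[[6,13],[9,15],[14,18],[25,4],[27,0]]
[[6,13],[9,15],[14,18],[25,15],[27,0]]
[[6,13],[9,15],[14,18],[25,15],[27,0],[48,7],[50,0]]
[[6,13],[9,15],[14,18],[25,15],[27,0],[48,7],[50,0]]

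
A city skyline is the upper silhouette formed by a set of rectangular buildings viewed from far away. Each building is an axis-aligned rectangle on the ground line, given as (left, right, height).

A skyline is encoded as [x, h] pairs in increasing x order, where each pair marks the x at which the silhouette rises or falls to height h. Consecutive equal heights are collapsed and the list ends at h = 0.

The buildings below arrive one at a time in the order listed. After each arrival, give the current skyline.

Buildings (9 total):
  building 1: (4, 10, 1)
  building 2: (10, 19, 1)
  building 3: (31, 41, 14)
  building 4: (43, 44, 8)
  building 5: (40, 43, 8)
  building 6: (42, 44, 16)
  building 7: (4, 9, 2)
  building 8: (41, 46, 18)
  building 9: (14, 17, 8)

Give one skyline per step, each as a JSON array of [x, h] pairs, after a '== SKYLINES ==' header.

== SKYLINES ==
[[4,1],[10,0]]
[[4,1],[19,0]]
[[4,1],[19,0],[31,14],[41,0]]
[[4,1],[19,0],[31,14],[41,0],[43,8],[44,0]]
[[4,1],[19,0],[31,14],[41,8],[44,0]]
[[4,1],[19,0],[31,14],[41,8],[42,16],[44,0]]
[[4,2],[9,1],[19,0],[31,14],[41,8],[42,16],[44,0]]
[[4,2],[9,1],[19,0],[31,14],[41,18],[46,0]]
[[4,2],[9,1],[14,8],[17,1],[19,0],[31,14],[41,18],[46,0]]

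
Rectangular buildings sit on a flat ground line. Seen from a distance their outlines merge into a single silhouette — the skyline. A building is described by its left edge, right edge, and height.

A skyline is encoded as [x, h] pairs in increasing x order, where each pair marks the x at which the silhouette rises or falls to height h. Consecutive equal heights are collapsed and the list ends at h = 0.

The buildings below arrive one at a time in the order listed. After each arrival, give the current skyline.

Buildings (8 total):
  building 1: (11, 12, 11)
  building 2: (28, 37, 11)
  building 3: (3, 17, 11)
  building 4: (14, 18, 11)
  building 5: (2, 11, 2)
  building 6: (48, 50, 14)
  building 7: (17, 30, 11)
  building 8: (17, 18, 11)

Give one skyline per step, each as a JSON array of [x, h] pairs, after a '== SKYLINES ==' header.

== SKYLINES ==
[[11,11],[12,0]]
[[11,11],[12,0],[28,11],[37,0]]
[[3,11],[17,0],[28,11],[37,0]]
[[3,11],[18,0],[28,11],[37,0]]
[[2,2],[3,11],[18,0],[28,11],[37,0]]
[[2,2],[3,11],[18,0],[28,11],[37,0],[48,14],[50,0]]
[[2,2],[3,11],[37,0],[48,14],[50,0]]
[[2,2],[3,11],[37,0],[48,14],[50,0]]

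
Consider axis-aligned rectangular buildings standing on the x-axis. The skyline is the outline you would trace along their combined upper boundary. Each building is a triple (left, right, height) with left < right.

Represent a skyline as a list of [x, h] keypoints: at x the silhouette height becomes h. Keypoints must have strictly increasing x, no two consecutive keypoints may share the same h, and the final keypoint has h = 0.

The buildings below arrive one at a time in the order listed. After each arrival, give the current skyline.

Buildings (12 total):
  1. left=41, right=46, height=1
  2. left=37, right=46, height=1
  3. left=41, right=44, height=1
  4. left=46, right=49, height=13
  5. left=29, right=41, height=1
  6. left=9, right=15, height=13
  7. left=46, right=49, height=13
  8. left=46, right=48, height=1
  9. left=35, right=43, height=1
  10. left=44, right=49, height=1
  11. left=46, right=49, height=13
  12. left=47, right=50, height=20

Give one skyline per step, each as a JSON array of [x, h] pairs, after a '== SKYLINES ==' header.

== SKYLINES ==
[[41,1],[46,0]]
[[37,1],[46,0]]
[[37,1],[46,0]]
[[37,1],[46,13],[49,0]]
[[29,1],[46,13],[49,0]]
[[9,13],[15,0],[29,1],[46,13],[49,0]]
[[9,13],[15,0],[29,1],[46,13],[49,0]]
[[9,13],[15,0],[29,1],[46,13],[49,0]]
[[9,13],[15,0],[29,1],[46,13],[49,0]]
[[9,13],[15,0],[29,1],[46,13],[49,0]]
[[9,13],[15,0],[29,1],[46,13],[49,0]]
[[9,13],[15,0],[29,1],[46,13],[47,20],[50,0]]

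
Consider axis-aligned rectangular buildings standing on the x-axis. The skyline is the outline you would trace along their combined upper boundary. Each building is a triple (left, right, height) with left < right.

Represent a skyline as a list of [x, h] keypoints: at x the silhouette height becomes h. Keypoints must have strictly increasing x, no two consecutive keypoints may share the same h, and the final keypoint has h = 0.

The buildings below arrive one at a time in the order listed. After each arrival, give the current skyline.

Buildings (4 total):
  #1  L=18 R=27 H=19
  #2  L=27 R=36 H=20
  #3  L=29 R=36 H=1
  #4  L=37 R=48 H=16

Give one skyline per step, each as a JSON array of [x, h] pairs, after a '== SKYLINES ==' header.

== SKYLINES ==
[[18,19],[27,0]]
[[18,19],[27,20],[36,0]]
[[18,19],[27,20],[36,0]]
[[18,19],[27,20],[36,0],[37,16],[48,0]]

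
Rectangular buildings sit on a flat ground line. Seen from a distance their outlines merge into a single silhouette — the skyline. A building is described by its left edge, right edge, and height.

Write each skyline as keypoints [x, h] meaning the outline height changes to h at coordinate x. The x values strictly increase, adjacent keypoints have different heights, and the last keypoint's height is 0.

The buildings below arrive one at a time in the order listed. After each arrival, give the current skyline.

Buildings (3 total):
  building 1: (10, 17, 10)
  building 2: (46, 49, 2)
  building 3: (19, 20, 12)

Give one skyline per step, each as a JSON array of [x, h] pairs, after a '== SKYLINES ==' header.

== SKYLINES ==
[[10,10],[17,0]]
[[10,10],[17,0],[46,2],[49,0]]
[[10,10],[17,0],[19,12],[20,0],[46,2],[49,0]]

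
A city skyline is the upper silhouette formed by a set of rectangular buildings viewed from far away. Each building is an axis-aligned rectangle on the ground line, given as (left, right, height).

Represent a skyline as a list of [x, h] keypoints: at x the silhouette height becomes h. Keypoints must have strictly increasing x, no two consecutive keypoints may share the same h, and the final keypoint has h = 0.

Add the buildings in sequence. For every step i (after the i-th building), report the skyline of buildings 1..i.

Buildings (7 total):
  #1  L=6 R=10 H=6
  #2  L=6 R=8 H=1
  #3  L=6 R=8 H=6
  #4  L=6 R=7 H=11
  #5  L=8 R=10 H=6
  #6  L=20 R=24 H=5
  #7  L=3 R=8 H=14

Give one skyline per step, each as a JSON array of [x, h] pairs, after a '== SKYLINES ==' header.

== SKYLINES ==
[[6,6],[10,0]]
[[6,6],[10,0]]
[[6,6],[10,0]]
[[6,11],[7,6],[10,0]]
[[6,11],[7,6],[10,0]]
[[6,11],[7,6],[10,0],[20,5],[24,0]]
[[3,14],[8,6],[10,0],[20,5],[24,0]]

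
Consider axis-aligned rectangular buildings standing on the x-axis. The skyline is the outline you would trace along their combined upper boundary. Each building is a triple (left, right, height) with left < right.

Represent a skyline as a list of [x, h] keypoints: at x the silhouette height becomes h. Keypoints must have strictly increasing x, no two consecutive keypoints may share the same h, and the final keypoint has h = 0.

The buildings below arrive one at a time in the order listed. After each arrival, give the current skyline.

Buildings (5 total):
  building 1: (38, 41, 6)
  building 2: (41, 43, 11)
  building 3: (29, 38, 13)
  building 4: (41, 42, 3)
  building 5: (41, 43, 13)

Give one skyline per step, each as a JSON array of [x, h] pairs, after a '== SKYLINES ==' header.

== SKYLINES ==
[[38,6],[41,0]]
[[38,6],[41,11],[43,0]]
[[29,13],[38,6],[41,11],[43,0]]
[[29,13],[38,6],[41,11],[43,0]]
[[29,13],[38,6],[41,13],[43,0]]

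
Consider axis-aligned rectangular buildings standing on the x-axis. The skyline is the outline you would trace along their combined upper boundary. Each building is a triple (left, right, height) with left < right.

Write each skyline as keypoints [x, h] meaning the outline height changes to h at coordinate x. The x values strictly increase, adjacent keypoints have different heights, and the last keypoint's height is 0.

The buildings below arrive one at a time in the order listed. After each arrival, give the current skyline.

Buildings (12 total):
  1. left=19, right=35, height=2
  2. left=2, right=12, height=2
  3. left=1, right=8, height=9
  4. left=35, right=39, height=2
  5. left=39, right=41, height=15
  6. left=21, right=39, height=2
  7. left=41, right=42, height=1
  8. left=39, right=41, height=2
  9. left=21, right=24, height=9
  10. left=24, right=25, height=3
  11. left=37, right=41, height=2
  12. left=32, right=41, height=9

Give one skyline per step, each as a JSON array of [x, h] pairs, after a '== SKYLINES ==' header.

== SKYLINES ==
[[19,2],[35,0]]
[[2,2],[12,0],[19,2],[35,0]]
[[1,9],[8,2],[12,0],[19,2],[35,0]]
[[1,9],[8,2],[12,0],[19,2],[39,0]]
[[1,9],[8,2],[12,0],[19,2],[39,15],[41,0]]
[[1,9],[8,2],[12,0],[19,2],[39,15],[41,0]]
[[1,9],[8,2],[12,0],[19,2],[39,15],[41,1],[42,0]]
[[1,9],[8,2],[12,0],[19,2],[39,15],[41,1],[42,0]]
[[1,9],[8,2],[12,0],[19,2],[21,9],[24,2],[39,15],[41,1],[42,0]]
[[1,9],[8,2],[12,0],[19,2],[21,9],[24,3],[25,2],[39,15],[41,1],[42,0]]
[[1,9],[8,2],[12,0],[19,2],[21,9],[24,3],[25,2],[39,15],[41,1],[42,0]]
[[1,9],[8,2],[12,0],[19,2],[21,9],[24,3],[25,2],[32,9],[39,15],[41,1],[42,0]]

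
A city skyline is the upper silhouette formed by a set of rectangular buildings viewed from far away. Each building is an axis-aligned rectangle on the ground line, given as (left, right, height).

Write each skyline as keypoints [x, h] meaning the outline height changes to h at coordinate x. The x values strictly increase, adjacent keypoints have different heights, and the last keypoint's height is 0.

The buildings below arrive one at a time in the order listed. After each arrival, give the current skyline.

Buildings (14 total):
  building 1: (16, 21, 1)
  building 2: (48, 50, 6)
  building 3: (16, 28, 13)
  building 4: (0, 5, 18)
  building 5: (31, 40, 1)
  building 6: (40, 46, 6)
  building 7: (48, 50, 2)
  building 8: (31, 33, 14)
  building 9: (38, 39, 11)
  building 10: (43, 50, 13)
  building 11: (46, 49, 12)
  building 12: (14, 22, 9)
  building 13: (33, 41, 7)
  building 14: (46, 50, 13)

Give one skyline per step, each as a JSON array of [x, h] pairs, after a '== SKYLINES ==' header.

== SKYLINES ==
[[16,1],[21,0]]
[[16,1],[21,0],[48,6],[50,0]]
[[16,13],[28,0],[48,6],[50,0]]
[[0,18],[5,0],[16,13],[28,0],[48,6],[50,0]]
[[0,18],[5,0],[16,13],[28,0],[31,1],[40,0],[48,6],[50,0]]
[[0,18],[5,0],[16,13],[28,0],[31,1],[40,6],[46,0],[48,6],[50,0]]
[[0,18],[5,0],[16,13],[28,0],[31,1],[40,6],[46,0],[48,6],[50,0]]
[[0,18],[5,0],[16,13],[28,0],[31,14],[33,1],[40,6],[46,0],[48,6],[50,0]]
[[0,18],[5,0],[16,13],[28,0],[31,14],[33,1],[38,11],[39,1],[40,6],[46,0],[48,6],[50,0]]
[[0,18],[5,0],[16,13],[28,0],[31,14],[33,1],[38,11],[39,1],[40,6],[43,13],[50,0]]
[[0,18],[5,0],[16,13],[28,0],[31,14],[33,1],[38,11],[39,1],[40,6],[43,13],[50,0]]
[[0,18],[5,0],[14,9],[16,13],[28,0],[31,14],[33,1],[38,11],[39,1],[40,6],[43,13],[50,0]]
[[0,18],[5,0],[14,9],[16,13],[28,0],[31,14],[33,7],[38,11],[39,7],[41,6],[43,13],[50,0]]
[[0,18],[5,0],[14,9],[16,13],[28,0],[31,14],[33,7],[38,11],[39,7],[41,6],[43,13],[50,0]]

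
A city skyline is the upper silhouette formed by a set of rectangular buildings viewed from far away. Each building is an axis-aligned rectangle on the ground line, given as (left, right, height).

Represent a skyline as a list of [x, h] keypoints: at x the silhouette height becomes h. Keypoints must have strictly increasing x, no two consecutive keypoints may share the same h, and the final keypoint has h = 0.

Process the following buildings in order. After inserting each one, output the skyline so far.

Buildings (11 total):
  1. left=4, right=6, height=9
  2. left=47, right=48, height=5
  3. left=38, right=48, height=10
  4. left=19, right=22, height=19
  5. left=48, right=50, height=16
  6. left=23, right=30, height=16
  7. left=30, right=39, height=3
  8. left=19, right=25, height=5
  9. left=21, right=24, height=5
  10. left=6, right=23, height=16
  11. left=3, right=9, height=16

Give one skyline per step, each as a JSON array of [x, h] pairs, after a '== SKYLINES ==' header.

== SKYLINES ==
[[4,9],[6,0]]
[[4,9],[6,0],[47,5],[48,0]]
[[4,9],[6,0],[38,10],[48,0]]
[[4,9],[6,0],[19,19],[22,0],[38,10],[48,0]]
[[4,9],[6,0],[19,19],[22,0],[38,10],[48,16],[50,0]]
[[4,9],[6,0],[19,19],[22,0],[23,16],[30,0],[38,10],[48,16],[50,0]]
[[4,9],[6,0],[19,19],[22,0],[23,16],[30,3],[38,10],[48,16],[50,0]]
[[4,9],[6,0],[19,19],[22,5],[23,16],[30,3],[38,10],[48,16],[50,0]]
[[4,9],[6,0],[19,19],[22,5],[23,16],[30,3],[38,10],[48,16],[50,0]]
[[4,9],[6,16],[19,19],[22,16],[30,3],[38,10],[48,16],[50,0]]
[[3,16],[19,19],[22,16],[30,3],[38,10],[48,16],[50,0]]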